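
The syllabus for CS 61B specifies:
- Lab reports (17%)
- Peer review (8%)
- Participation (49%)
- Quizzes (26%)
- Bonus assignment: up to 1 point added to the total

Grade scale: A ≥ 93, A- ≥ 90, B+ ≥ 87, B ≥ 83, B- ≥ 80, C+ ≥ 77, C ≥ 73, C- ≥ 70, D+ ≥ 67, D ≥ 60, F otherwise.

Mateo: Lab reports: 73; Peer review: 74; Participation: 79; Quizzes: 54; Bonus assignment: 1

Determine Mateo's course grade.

C-

Weighted total:
  Lab reports 73 × 0.17 = 12.41
  Peer review 74 × 0.08 = 5.92
  Participation 79 × 0.49 = 38.71
  Quizzes 54 × 0.26 = 14.04
Sum = 71.08
Bonus assignment: 71.08 + 1 = 72.08
72.08 is ≥ 70 and < 73 → C-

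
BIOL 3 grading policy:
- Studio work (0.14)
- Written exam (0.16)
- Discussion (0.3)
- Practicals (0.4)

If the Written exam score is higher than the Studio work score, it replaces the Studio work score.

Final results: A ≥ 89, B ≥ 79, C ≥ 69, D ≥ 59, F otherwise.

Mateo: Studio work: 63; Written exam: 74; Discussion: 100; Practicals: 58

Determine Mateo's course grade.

Written exam (74) > Studio work (63), so Studio work counts as 74.
Weighted total:
  Studio work 74 × 0.14 = 10.36
  Written exam 74 × 0.16 = 11.84
  Discussion 100 × 0.3 = 30
  Practicals 58 × 0.4 = 23.2
Sum = 75.4
75.4 is ≥ 69 and < 79 → C

C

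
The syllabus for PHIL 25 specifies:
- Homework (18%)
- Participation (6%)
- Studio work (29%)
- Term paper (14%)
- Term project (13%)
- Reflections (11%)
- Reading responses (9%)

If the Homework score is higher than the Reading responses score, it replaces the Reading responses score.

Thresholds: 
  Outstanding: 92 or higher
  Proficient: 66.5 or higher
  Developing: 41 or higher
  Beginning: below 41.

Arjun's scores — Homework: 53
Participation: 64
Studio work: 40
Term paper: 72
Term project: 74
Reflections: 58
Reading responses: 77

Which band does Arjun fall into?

Homework (53) ≤ Reading responses (77), so Reading responses stays at 77.
Weighted total:
  Homework 53 × 0.18 = 9.54
  Participation 64 × 0.06 = 3.84
  Studio work 40 × 0.29 = 11.6
  Term paper 72 × 0.14 = 10.08
  Term project 74 × 0.13 = 9.62
  Reflections 58 × 0.11 = 6.38
  Reading responses 77 × 0.09 = 6.93
Sum = 57.99
57.99 is ≥ 41 and < 66.5 → Developing

Developing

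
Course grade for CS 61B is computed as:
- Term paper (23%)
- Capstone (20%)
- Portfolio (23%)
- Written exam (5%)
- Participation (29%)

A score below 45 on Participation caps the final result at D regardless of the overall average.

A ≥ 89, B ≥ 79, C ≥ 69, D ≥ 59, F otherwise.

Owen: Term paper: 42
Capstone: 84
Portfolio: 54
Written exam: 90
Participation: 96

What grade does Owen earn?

C

Participation score 96 ≥ 45: minimum met.
Weighted total:
  Term paper 42 × 0.23 = 9.66
  Capstone 84 × 0.2 = 16.8
  Portfolio 54 × 0.23 = 12.42
  Written exam 90 × 0.05 = 4.5
  Participation 96 × 0.29 = 27.84
Sum = 71.22
71.22 is ≥ 69 and < 79 → C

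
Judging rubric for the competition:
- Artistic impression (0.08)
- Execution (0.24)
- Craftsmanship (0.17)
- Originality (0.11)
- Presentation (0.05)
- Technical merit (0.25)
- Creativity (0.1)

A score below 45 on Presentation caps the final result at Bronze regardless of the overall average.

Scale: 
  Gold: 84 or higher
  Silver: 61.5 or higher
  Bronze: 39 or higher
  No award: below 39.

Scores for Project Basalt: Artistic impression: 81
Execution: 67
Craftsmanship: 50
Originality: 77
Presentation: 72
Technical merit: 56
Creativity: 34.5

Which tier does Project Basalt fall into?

Presentation score 72 ≥ 45: minimum met.
Weighted total:
  Artistic impression 81 × 0.08 = 6.48
  Execution 67 × 0.24 = 16.08
  Craftsmanship 50 × 0.17 = 8.5
  Originality 77 × 0.11 = 8.47
  Presentation 72 × 0.05 = 3.6
  Technical merit 56 × 0.25 = 14
  Creativity 34.5 × 0.1 = 3.45
Sum = 60.58
60.58 is ≥ 39 and < 61.5 → Bronze

Bronze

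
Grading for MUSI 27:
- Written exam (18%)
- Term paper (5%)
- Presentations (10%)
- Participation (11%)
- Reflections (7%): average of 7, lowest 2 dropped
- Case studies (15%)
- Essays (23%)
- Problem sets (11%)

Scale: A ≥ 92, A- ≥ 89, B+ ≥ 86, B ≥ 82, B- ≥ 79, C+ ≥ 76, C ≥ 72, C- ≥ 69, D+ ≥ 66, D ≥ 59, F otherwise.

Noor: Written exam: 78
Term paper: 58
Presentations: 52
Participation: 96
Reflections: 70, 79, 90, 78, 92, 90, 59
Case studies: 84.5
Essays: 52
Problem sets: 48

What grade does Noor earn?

Reflections: drop 59, 70 → average of remaining 5 = 429/5 = 85.8
Weighted total:
  Written exam 78 × 0.18 = 14.04
  Term paper 58 × 0.05 = 2.9
  Presentations 52 × 0.1 = 5.2
  Participation 96 × 0.11 = 10.56
  Reflections 85.8 × 0.07 = 6.006
  Case studies 84.5 × 0.15 = 12.675
  Essays 52 × 0.23 = 11.96
  Problem sets 48 × 0.11 = 5.28
Sum = 68.621
68.621 is ≥ 66 and < 69 → D+

D+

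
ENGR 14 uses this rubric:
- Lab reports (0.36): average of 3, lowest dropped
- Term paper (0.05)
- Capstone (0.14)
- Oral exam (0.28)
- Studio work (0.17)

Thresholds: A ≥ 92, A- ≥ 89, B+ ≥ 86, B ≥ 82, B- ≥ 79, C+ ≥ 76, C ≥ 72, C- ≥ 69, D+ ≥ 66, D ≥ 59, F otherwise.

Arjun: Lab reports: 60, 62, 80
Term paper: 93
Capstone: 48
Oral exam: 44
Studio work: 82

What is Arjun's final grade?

Lab reports: drop 60 → average of remaining 2 = 142/2 = 71
Weighted total:
  Lab reports 71 × 0.36 = 25.56
  Term paper 93 × 0.05 = 4.65
  Capstone 48 × 0.14 = 6.72
  Oral exam 44 × 0.28 = 12.32
  Studio work 82 × 0.17 = 13.94
Sum = 63.19
63.19 is ≥ 59 and < 66 → D

D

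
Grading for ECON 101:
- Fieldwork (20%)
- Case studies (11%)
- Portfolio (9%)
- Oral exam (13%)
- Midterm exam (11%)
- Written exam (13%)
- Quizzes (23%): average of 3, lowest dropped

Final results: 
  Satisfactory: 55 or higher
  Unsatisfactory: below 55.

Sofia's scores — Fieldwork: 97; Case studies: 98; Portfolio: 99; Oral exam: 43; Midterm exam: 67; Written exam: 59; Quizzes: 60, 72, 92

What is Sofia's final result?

Satisfactory

Quizzes: drop 60 → average of remaining 2 = 164/2 = 82
Weighted total:
  Fieldwork 97 × 0.2 = 19.4
  Case studies 98 × 0.11 = 10.78
  Portfolio 99 × 0.09 = 8.91
  Oral exam 43 × 0.13 = 5.59
  Midterm exam 67 × 0.11 = 7.37
  Written exam 59 × 0.13 = 7.67
  Quizzes 82 × 0.23 = 18.86
Sum = 78.58
78.58 ≥ 55 → Satisfactory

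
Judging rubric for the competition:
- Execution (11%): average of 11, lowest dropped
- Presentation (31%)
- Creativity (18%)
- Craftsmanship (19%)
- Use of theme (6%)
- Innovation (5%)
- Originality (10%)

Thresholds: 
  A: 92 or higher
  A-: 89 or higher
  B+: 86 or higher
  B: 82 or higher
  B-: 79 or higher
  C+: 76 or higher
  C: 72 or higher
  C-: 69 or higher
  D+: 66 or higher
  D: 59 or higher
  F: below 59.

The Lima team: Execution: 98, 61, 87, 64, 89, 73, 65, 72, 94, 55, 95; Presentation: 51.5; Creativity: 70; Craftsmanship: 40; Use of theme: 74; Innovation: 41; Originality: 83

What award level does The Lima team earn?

D

Execution: drop 55 → average of remaining 10 = 798/10 = 79.8
Weighted total:
  Execution 79.8 × 0.11 = 8.778
  Presentation 51.5 × 0.31 = 15.965
  Creativity 70 × 0.18 = 12.6
  Craftsmanship 40 × 0.19 = 7.6
  Use of theme 74 × 0.06 = 4.44
  Innovation 41 × 0.05 = 2.05
  Originality 83 × 0.1 = 8.3
Sum = 59.733
59.733 is ≥ 59 and < 66 → D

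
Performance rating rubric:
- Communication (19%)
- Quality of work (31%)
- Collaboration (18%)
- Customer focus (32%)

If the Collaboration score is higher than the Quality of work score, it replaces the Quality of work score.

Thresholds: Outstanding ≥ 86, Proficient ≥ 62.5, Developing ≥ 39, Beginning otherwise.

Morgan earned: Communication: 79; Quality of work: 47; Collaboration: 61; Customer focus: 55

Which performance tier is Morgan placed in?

Proficient

Collaboration (61) > Quality of work (47), so Quality of work counts as 61.
Weighted total:
  Communication 79 × 0.19 = 15.01
  Quality of work 61 × 0.31 = 18.91
  Collaboration 61 × 0.18 = 10.98
  Customer focus 55 × 0.32 = 17.6
Sum = 62.5
62.5 is ≥ 62.5 and < 86 → Proficient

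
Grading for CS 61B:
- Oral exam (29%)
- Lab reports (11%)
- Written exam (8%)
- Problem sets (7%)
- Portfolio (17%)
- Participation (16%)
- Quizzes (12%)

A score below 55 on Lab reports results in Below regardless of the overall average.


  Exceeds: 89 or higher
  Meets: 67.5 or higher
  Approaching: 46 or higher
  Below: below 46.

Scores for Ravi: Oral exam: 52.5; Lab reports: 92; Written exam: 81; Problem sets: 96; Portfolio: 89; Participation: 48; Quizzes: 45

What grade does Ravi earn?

Lab reports score 92 ≥ 55: minimum met.
Weighted total:
  Oral exam 52.5 × 0.29 = 15.225
  Lab reports 92 × 0.11 = 10.12
  Written exam 81 × 0.08 = 6.48
  Problem sets 96 × 0.07 = 6.72
  Portfolio 89 × 0.17 = 15.13
  Participation 48 × 0.16 = 7.68
  Quizzes 45 × 0.12 = 5.4
Sum = 66.755
66.755 is ≥ 46 and < 67.5 → Approaching

Approaching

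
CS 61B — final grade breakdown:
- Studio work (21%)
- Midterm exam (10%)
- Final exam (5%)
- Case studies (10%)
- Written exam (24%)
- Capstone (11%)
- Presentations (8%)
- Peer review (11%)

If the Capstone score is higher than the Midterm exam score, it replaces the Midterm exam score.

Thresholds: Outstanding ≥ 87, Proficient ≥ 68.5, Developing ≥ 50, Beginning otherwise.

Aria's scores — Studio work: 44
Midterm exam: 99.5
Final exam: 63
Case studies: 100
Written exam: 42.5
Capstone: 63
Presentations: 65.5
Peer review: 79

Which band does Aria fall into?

Developing

Capstone (63) ≤ Midterm exam (99.5), so Midterm exam stays at 99.5.
Weighted total:
  Studio work 44 × 0.21 = 9.24
  Midterm exam 99.5 × 0.1 = 9.95
  Final exam 63 × 0.05 = 3.15
  Case studies 100 × 0.1 = 10
  Written exam 42.5 × 0.24 = 10.2
  Capstone 63 × 0.11 = 6.93
  Presentations 65.5 × 0.08 = 5.24
  Peer review 79 × 0.11 = 8.69
Sum = 63.4
63.4 is ≥ 50 and < 68.5 → Developing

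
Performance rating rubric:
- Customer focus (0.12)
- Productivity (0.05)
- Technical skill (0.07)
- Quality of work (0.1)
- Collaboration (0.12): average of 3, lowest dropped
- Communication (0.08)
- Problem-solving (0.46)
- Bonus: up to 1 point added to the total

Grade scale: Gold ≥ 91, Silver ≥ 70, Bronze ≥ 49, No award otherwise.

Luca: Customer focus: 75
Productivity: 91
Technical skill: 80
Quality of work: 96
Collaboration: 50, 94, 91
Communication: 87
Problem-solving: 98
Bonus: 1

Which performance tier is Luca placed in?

Collaboration: drop 50 → average of remaining 2 = 185/2 = 92.5
Weighted total:
  Customer focus 75 × 0.12 = 9
  Productivity 91 × 0.05 = 4.55
  Technical skill 80 × 0.07 = 5.6
  Quality of work 96 × 0.1 = 9.6
  Collaboration 92.5 × 0.12 = 11.1
  Communication 87 × 0.08 = 6.96
  Problem-solving 98 × 0.46 = 45.08
Sum = 91.89
Bonus: 91.89 + 1 = 92.89
92.89 ≥ 91 → Gold

Gold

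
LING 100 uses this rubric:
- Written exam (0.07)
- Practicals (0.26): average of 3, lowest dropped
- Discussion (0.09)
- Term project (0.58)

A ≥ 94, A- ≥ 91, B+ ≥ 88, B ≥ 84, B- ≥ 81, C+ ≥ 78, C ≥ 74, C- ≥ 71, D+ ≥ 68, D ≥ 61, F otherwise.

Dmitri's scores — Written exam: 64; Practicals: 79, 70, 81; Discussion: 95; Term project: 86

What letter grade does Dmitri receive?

B-

Practicals: drop 70 → average of remaining 2 = 160/2 = 80
Weighted total:
  Written exam 64 × 0.07 = 4.48
  Practicals 80 × 0.26 = 20.8
  Discussion 95 × 0.09 = 8.55
  Term project 86 × 0.58 = 49.88
Sum = 83.71
83.71 is ≥ 81 and < 84 → B-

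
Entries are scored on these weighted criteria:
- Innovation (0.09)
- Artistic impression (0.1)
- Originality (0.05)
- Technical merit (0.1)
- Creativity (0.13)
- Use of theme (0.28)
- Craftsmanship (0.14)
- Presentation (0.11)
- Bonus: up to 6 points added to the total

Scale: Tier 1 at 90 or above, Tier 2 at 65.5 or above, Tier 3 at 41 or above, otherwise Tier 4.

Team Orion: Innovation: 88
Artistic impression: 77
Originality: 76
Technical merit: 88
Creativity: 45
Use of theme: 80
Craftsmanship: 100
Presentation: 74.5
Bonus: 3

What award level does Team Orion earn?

Weighted total:
  Innovation 88 × 0.09 = 7.92
  Artistic impression 77 × 0.1 = 7.7
  Originality 76 × 0.05 = 3.8
  Technical merit 88 × 0.1 = 8.8
  Creativity 45 × 0.13 = 5.85
  Use of theme 80 × 0.28 = 22.4
  Craftsmanship 100 × 0.14 = 14
  Presentation 74.5 × 0.11 = 8.195
Sum = 78.665
Bonus: 78.665 + 3 = 81.665
81.665 is ≥ 65.5 and < 90 → Tier 2

Tier 2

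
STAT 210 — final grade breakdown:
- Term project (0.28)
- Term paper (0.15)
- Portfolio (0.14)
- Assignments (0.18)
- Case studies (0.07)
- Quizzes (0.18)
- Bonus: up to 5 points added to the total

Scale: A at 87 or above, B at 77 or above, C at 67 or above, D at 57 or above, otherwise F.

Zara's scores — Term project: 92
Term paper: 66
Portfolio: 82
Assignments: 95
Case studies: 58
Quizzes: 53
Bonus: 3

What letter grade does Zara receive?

B

Weighted total:
  Term project 92 × 0.28 = 25.76
  Term paper 66 × 0.15 = 9.9
  Portfolio 82 × 0.14 = 11.48
  Assignments 95 × 0.18 = 17.1
  Case studies 58 × 0.07 = 4.06
  Quizzes 53 × 0.18 = 9.54
Sum = 77.84
Bonus: 77.84 + 3 = 80.84
80.84 is ≥ 77 and < 87 → B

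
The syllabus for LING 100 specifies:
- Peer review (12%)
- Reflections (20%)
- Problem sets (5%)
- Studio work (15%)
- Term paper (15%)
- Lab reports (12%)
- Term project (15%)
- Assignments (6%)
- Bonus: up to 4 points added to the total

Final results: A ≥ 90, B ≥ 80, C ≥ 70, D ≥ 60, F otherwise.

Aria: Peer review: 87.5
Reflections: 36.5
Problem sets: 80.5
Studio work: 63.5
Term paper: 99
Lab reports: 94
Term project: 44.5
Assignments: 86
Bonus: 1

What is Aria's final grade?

C

Weighted total:
  Peer review 87.5 × 0.12 = 10.5
  Reflections 36.5 × 0.2 = 7.3
  Problem sets 80.5 × 0.05 = 4.025
  Studio work 63.5 × 0.15 = 9.525
  Term paper 99 × 0.15 = 14.85
  Lab reports 94 × 0.12 = 11.28
  Term project 44.5 × 0.15 = 6.675
  Assignments 86 × 0.06 = 5.16
Sum = 69.315
Bonus: 69.315 + 1 = 70.315
70.315 is ≥ 70 and < 80 → C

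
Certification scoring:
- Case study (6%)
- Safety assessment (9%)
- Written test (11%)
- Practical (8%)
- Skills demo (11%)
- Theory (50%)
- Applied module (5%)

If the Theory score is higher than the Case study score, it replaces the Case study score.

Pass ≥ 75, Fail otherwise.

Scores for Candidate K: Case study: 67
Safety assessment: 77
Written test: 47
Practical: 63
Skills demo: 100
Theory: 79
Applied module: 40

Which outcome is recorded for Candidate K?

Fail

Theory (79) > Case study (67), so Case study counts as 79.
Weighted total:
  Case study 79 × 0.06 = 4.74
  Safety assessment 77 × 0.09 = 6.93
  Written test 47 × 0.11 = 5.17
  Practical 63 × 0.08 = 5.04
  Skills demo 100 × 0.11 = 11
  Theory 79 × 0.5 = 39.5
  Applied module 40 × 0.05 = 2
Sum = 74.38
74.38 < 75 → Fail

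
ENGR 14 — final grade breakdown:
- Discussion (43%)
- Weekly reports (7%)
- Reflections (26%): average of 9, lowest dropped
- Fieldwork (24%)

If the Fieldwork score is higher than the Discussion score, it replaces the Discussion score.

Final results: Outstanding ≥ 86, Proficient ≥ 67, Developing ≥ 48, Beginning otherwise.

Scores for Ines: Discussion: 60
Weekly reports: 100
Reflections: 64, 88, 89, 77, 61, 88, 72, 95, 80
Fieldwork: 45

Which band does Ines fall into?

Reflections: drop 61 → average of remaining 8 = 653/8 = 81.625
Fieldwork (45) ≤ Discussion (60), so Discussion stays at 60.
Weighted total:
  Discussion 60 × 0.43 = 25.8
  Weekly reports 100 × 0.07 = 7
  Reflections 81.625 × 0.26 = 21.2225
  Fieldwork 45 × 0.24 = 10.8
Sum = 64.8225
64.8225 is ≥ 48 and < 67 → Developing

Developing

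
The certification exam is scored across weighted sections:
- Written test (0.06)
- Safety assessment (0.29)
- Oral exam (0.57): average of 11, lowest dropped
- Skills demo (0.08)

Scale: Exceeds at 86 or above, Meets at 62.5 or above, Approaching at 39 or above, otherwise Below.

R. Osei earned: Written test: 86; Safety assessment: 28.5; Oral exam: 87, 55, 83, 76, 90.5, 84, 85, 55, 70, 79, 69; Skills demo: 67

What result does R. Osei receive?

Meets

Oral exam: drop 55 → average of remaining 10 = 778.5/10 = 77.85
Weighted total:
  Written test 86 × 0.06 = 5.16
  Safety assessment 28.5 × 0.29 = 8.265
  Oral exam 77.85 × 0.57 = 44.3745
  Skills demo 67 × 0.08 = 5.36
Sum = 63.1595
63.1595 is ≥ 62.5 and < 86 → Meets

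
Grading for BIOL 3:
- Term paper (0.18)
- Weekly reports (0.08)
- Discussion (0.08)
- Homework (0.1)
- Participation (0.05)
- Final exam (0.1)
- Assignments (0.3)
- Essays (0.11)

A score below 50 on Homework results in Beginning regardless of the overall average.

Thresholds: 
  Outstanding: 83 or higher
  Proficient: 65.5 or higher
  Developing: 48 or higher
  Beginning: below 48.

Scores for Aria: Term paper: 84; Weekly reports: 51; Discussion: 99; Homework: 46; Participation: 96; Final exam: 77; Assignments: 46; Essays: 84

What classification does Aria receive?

Homework score 46 < 50: minimum not met.
Weighted total:
  Term paper 84 × 0.18 = 15.12
  Weekly reports 51 × 0.08 = 4.08
  Discussion 99 × 0.08 = 7.92
  Homework 46 × 0.1 = 4.6
  Participation 96 × 0.05 = 4.8
  Final exam 77 × 0.1 = 7.7
  Assignments 46 × 0.3 = 13.8
  Essays 84 × 0.11 = 9.24
Sum = 67.26
Because the Homework minimum was not met, the result is Beginning.

Beginning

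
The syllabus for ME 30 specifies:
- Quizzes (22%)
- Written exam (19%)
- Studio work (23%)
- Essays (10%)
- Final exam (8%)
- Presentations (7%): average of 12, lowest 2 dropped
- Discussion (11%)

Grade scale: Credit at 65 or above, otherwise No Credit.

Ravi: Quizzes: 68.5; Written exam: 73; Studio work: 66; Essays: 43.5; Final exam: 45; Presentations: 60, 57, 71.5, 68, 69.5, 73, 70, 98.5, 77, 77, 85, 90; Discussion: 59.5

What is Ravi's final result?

Presentations: drop 57, 60 → average of remaining 10 = 779.5/10 = 77.95
Weighted total:
  Quizzes 68.5 × 0.22 = 15.07
  Written exam 73 × 0.19 = 13.87
  Studio work 66 × 0.23 = 15.18
  Essays 43.5 × 0.1 = 4.35
  Final exam 45 × 0.08 = 3.6
  Presentations 77.95 × 0.07 = 5.4565
  Discussion 59.5 × 0.11 = 6.545
Sum = 64.0715
64.0715 < 65 → No Credit

No Credit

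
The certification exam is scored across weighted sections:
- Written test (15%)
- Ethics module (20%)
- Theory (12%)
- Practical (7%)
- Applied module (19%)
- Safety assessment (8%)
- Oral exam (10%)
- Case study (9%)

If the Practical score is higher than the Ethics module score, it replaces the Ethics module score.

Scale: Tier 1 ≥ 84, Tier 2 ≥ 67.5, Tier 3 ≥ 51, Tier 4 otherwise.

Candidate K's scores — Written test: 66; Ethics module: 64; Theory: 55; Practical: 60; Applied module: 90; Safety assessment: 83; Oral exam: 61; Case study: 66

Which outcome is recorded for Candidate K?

Practical (60) ≤ Ethics module (64), so Ethics module stays at 64.
Weighted total:
  Written test 66 × 0.15 = 9.9
  Ethics module 64 × 0.2 = 12.8
  Theory 55 × 0.12 = 6.6
  Practical 60 × 0.07 = 4.2
  Applied module 90 × 0.19 = 17.1
  Safety assessment 83 × 0.08 = 6.64
  Oral exam 61 × 0.1 = 6.1
  Case study 66 × 0.09 = 5.94
Sum = 69.28
69.28 is ≥ 67.5 and < 84 → Tier 2

Tier 2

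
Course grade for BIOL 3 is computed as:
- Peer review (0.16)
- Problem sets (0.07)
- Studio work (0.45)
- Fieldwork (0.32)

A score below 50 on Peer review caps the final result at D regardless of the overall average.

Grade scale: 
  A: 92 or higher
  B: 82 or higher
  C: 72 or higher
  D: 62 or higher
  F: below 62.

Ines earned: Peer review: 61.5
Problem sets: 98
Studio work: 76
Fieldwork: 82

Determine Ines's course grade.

C

Peer review score 61.5 ≥ 50: minimum met.
Weighted total:
  Peer review 61.5 × 0.16 = 9.84
  Problem sets 98 × 0.07 = 6.86
  Studio work 76 × 0.45 = 34.2
  Fieldwork 82 × 0.32 = 26.24
Sum = 77.14
77.14 is ≥ 72 and < 82 → C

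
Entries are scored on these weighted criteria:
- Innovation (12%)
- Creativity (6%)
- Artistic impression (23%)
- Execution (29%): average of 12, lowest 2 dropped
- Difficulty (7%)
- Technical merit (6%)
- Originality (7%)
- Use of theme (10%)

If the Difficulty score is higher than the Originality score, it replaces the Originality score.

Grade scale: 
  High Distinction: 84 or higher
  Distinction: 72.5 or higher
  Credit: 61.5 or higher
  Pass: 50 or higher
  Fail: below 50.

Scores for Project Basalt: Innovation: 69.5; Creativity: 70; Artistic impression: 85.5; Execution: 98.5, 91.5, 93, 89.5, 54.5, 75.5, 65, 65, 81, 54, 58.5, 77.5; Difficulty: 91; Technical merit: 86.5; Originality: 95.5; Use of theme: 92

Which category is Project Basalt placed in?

Distinction

Execution: drop 54, 54.5 → average of remaining 10 = 795/10 = 79.5
Difficulty (91) ≤ Originality (95.5), so Originality stays at 95.5.
Weighted total:
  Innovation 69.5 × 0.12 = 8.34
  Creativity 70 × 0.06 = 4.2
  Artistic impression 85.5 × 0.23 = 19.665
  Execution 79.5 × 0.29 = 23.055
  Difficulty 91 × 0.07 = 6.37
  Technical merit 86.5 × 0.06 = 5.19
  Originality 95.5 × 0.07 = 6.685
  Use of theme 92 × 0.1 = 9.2
Sum = 82.705
82.705 is ≥ 72.5 and < 84 → Distinction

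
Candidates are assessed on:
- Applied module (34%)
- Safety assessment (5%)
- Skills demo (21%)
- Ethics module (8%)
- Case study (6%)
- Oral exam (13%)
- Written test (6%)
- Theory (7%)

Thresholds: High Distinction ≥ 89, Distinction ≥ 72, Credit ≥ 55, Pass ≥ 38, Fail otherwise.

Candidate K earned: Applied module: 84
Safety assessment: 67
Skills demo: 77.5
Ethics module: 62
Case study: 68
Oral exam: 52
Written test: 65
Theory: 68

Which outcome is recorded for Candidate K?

Distinction

Weighted total:
  Applied module 84 × 0.34 = 28.56
  Safety assessment 67 × 0.05 = 3.35
  Skills demo 77.5 × 0.21 = 16.275
  Ethics module 62 × 0.08 = 4.96
  Case study 68 × 0.06 = 4.08
  Oral exam 52 × 0.13 = 6.76
  Written test 65 × 0.06 = 3.9
  Theory 68 × 0.07 = 4.76
Sum = 72.645
72.645 is ≥ 72 and < 89 → Distinction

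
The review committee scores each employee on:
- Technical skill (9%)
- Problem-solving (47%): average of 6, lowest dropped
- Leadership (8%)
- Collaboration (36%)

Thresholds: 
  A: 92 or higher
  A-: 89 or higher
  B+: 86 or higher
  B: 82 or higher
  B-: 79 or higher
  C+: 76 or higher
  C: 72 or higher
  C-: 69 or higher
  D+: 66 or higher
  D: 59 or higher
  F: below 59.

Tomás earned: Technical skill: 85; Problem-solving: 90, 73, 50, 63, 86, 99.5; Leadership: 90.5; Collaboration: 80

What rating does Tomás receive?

Problem-solving: drop 50 → average of remaining 5 = 411.5/5 = 82.3
Weighted total:
  Technical skill 85 × 0.09 = 7.65
  Problem-solving 82.3 × 0.47 = 38.681
  Leadership 90.5 × 0.08 = 7.24
  Collaboration 80 × 0.36 = 28.8
Sum = 82.371
82.371 is ≥ 82 and < 86 → B

B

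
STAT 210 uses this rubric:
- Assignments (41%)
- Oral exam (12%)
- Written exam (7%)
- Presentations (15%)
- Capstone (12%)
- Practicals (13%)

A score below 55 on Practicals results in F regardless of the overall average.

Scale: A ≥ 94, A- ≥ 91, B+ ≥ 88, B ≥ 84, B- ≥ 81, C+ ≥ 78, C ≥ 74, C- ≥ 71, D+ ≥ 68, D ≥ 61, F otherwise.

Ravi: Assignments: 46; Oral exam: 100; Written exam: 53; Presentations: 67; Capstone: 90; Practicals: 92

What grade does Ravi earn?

Practicals score 92 ≥ 55: minimum met.
Weighted total:
  Assignments 46 × 0.41 = 18.86
  Oral exam 100 × 0.12 = 12
  Written exam 53 × 0.07 = 3.71
  Presentations 67 × 0.15 = 10.05
  Capstone 90 × 0.12 = 10.8
  Practicals 92 × 0.13 = 11.96
Sum = 67.38
67.38 is ≥ 61 and < 68 → D

D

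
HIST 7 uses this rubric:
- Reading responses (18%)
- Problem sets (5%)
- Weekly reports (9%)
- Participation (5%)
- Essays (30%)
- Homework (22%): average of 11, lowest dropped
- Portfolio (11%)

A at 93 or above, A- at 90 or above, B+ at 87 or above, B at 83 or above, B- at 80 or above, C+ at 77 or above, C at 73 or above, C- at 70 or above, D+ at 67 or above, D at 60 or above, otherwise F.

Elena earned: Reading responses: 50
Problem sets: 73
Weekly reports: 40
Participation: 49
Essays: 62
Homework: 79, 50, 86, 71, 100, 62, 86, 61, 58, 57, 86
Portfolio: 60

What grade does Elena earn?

Homework: drop 50 → average of remaining 10 = 746/10 = 74.6
Weighted total:
  Reading responses 50 × 0.18 = 9
  Problem sets 73 × 0.05 = 3.65
  Weekly reports 40 × 0.09 = 3.6
  Participation 49 × 0.05 = 2.45
  Essays 62 × 0.3 = 18.6
  Homework 74.6 × 0.22 = 16.412
  Portfolio 60 × 0.11 = 6.6
Sum = 60.312
60.312 is ≥ 60 and < 67 → D

D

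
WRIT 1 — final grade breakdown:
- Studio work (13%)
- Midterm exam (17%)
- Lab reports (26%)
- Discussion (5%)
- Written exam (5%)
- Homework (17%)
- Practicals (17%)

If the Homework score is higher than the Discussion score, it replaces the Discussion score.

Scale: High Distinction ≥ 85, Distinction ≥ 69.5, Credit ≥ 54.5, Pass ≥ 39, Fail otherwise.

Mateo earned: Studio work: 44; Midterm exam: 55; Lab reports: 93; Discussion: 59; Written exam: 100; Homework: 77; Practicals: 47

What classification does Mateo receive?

Homework (77) > Discussion (59), so Discussion counts as 77.
Weighted total:
  Studio work 44 × 0.13 = 5.72
  Midterm exam 55 × 0.17 = 9.35
  Lab reports 93 × 0.26 = 24.18
  Discussion 77 × 0.05 = 3.85
  Written exam 100 × 0.05 = 5
  Homework 77 × 0.17 = 13.09
  Practicals 47 × 0.17 = 7.99
Sum = 69.18
69.18 is ≥ 54.5 and < 69.5 → Credit

Credit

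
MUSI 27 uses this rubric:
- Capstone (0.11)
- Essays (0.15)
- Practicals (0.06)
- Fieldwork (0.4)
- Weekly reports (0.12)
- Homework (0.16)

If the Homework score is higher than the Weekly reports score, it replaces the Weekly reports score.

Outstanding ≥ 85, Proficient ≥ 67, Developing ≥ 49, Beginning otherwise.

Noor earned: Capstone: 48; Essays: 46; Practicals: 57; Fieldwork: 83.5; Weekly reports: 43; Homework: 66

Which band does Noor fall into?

Homework (66) > Weekly reports (43), so Weekly reports counts as 66.
Weighted total:
  Capstone 48 × 0.11 = 5.28
  Essays 46 × 0.15 = 6.9
  Practicals 57 × 0.06 = 3.42
  Fieldwork 83.5 × 0.4 = 33.4
  Weekly reports 66 × 0.12 = 7.92
  Homework 66 × 0.16 = 10.56
Sum = 67.48
67.48 is ≥ 67 and < 85 → Proficient

Proficient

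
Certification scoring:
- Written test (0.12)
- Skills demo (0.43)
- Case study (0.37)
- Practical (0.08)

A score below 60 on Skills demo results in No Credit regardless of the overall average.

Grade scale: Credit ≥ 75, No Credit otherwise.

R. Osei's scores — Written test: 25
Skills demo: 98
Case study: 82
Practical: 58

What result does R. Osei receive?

Credit

Skills demo score 98 ≥ 60: minimum met.
Weighted total:
  Written test 25 × 0.12 = 3
  Skills demo 98 × 0.43 = 42.14
  Case study 82 × 0.37 = 30.34
  Practical 58 × 0.08 = 4.64
Sum = 80.12
80.12 ≥ 75 → Credit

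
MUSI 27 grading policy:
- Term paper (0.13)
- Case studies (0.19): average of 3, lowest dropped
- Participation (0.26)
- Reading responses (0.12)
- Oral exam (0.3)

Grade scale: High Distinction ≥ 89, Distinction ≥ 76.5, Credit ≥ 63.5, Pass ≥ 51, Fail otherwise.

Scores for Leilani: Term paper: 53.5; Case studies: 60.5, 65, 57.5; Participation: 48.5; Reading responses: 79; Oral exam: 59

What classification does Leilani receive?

Case studies: drop 57.5 → average of remaining 2 = 125.5/2 = 62.75
Weighted total:
  Term paper 53.5 × 0.13 = 6.955
  Case studies 62.75 × 0.19 = 11.9225
  Participation 48.5 × 0.26 = 12.61
  Reading responses 79 × 0.12 = 9.48
  Oral exam 59 × 0.3 = 17.7
Sum = 58.6675
58.6675 is ≥ 51 and < 63.5 → Pass

Pass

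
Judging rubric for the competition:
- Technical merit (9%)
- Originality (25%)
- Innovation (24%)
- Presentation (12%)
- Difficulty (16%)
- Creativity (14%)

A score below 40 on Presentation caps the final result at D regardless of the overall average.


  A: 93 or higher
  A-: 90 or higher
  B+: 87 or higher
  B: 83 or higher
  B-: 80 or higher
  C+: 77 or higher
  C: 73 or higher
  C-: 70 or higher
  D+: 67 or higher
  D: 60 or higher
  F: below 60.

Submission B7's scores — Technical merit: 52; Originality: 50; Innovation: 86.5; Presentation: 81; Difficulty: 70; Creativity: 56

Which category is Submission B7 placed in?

D

Presentation score 81 ≥ 40: minimum met.
Weighted total:
  Technical merit 52 × 0.09 = 4.68
  Originality 50 × 0.25 = 12.5
  Innovation 86.5 × 0.24 = 20.76
  Presentation 81 × 0.12 = 9.72
  Difficulty 70 × 0.16 = 11.2
  Creativity 56 × 0.14 = 7.84
Sum = 66.7
66.7 is ≥ 60 and < 67 → D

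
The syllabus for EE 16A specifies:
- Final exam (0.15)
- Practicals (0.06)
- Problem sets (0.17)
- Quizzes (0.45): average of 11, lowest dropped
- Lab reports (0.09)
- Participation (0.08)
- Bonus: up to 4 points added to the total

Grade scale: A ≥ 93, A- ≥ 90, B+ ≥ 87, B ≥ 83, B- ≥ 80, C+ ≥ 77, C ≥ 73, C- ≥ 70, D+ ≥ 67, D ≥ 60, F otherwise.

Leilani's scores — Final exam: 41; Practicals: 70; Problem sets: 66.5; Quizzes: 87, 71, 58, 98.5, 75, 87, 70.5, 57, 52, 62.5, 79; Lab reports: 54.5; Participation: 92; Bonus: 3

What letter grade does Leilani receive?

C-

Quizzes: drop 52 → average of remaining 10 = 745.5/10 = 74.55
Weighted total:
  Final exam 41 × 0.15 = 6.15
  Practicals 70 × 0.06 = 4.2
  Problem sets 66.5 × 0.17 = 11.305
  Quizzes 74.55 × 0.45 = 33.5475
  Lab reports 54.5 × 0.09 = 4.905
  Participation 92 × 0.08 = 7.36
Sum = 67.4675
Bonus: 67.4675 + 3 = 70.4675
70.4675 is ≥ 70 and < 73 → C-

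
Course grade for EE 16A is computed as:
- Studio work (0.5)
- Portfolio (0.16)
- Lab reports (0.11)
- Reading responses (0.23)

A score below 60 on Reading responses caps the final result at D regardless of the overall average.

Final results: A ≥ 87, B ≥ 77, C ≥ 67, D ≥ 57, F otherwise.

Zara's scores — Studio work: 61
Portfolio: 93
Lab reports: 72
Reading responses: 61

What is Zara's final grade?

C

Reading responses score 61 ≥ 60: minimum met.
Weighted total:
  Studio work 61 × 0.5 = 30.5
  Portfolio 93 × 0.16 = 14.88
  Lab reports 72 × 0.11 = 7.92
  Reading responses 61 × 0.23 = 14.03
Sum = 67.33
67.33 is ≥ 67 and < 77 → C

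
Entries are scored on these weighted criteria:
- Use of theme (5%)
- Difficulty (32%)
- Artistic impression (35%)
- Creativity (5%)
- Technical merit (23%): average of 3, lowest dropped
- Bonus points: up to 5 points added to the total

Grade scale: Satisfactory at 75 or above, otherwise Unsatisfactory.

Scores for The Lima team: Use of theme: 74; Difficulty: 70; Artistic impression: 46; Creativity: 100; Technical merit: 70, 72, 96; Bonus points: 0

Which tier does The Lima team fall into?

Technical merit: drop 70 → average of remaining 2 = 168/2 = 84
Weighted total:
  Use of theme 74 × 0.05 = 3.7
  Difficulty 70 × 0.32 = 22.4
  Artistic impression 46 × 0.35 = 16.1
  Creativity 100 × 0.05 = 5
  Technical merit 84 × 0.23 = 19.32
Sum = 66.52
Bonus points: 66.52 + 0 = 66.52
66.52 < 75 → Unsatisfactory

Unsatisfactory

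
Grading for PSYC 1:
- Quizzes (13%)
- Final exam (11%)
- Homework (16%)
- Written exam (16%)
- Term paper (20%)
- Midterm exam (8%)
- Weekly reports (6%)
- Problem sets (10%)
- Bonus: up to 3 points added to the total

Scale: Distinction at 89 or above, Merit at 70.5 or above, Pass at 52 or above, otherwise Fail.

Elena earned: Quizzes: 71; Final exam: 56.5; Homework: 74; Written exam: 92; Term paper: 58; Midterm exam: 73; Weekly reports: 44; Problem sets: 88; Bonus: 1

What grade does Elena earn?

Merit

Weighted total:
  Quizzes 71 × 0.13 = 9.23
  Final exam 56.5 × 0.11 = 6.215
  Homework 74 × 0.16 = 11.84
  Written exam 92 × 0.16 = 14.72
  Term paper 58 × 0.2 = 11.6
  Midterm exam 73 × 0.08 = 5.84
  Weekly reports 44 × 0.06 = 2.64
  Problem sets 88 × 0.1 = 8.8
Sum = 70.885
Bonus: 70.885 + 1 = 71.885
71.885 is ≥ 70.5 and < 89 → Merit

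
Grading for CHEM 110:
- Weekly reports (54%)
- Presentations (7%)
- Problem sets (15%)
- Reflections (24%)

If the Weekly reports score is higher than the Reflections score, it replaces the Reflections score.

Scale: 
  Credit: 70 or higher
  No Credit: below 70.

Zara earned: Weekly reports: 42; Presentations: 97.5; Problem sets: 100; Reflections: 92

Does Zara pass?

No Credit

Weekly reports (42) ≤ Reflections (92), so Reflections stays at 92.
Weighted total:
  Weekly reports 42 × 0.54 = 22.68
  Presentations 97.5 × 0.07 = 6.825
  Problem sets 100 × 0.15 = 15
  Reflections 92 × 0.24 = 22.08
Sum = 66.585
66.585 < 70 → No Credit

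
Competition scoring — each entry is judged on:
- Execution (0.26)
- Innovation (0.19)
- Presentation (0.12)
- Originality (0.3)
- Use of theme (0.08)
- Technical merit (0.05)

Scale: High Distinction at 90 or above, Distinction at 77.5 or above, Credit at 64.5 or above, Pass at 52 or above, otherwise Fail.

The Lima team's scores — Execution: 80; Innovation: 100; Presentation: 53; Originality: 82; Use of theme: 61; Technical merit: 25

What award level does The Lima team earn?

Credit

Weighted total:
  Execution 80 × 0.26 = 20.8
  Innovation 100 × 0.19 = 19
  Presentation 53 × 0.12 = 6.36
  Originality 82 × 0.3 = 24.6
  Use of theme 61 × 0.08 = 4.88
  Technical merit 25 × 0.05 = 1.25
Sum = 76.89
76.89 is ≥ 64.5 and < 77.5 → Credit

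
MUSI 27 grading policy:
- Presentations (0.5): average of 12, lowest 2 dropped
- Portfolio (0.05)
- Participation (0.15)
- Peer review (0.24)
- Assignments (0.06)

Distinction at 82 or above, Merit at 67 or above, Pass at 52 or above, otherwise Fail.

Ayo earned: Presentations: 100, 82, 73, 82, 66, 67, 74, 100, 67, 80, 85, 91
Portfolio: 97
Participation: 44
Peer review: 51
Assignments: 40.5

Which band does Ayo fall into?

Merit

Presentations: drop 66, 67 → average of remaining 10 = 834/10 = 83.4
Weighted total:
  Presentations 83.4 × 0.5 = 41.7
  Portfolio 97 × 0.05 = 4.85
  Participation 44 × 0.15 = 6.6
  Peer review 51 × 0.24 = 12.24
  Assignments 40.5 × 0.06 = 2.43
Sum = 67.82
67.82 is ≥ 67 and < 82 → Merit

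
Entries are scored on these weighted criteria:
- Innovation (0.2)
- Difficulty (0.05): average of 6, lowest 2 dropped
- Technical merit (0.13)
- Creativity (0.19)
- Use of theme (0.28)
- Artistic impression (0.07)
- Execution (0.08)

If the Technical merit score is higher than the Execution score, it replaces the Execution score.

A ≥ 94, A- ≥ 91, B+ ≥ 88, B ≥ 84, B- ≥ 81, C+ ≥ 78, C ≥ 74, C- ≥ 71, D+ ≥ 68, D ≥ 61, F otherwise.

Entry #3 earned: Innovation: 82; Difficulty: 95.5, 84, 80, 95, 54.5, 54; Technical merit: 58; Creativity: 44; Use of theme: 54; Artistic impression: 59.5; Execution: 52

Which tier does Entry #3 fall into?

Difficulty: drop 54, 54.5 → average of remaining 4 = 354.5/4 = 88.625
Technical merit (58) > Execution (52), so Execution counts as 58.
Weighted total:
  Innovation 82 × 0.2 = 16.4
  Difficulty 88.625 × 0.05 = 4.43125
  Technical merit 58 × 0.13 = 7.54
  Creativity 44 × 0.19 = 8.36
  Use of theme 54 × 0.28 = 15.12
  Artistic impression 59.5 × 0.07 = 4.165
  Execution 58 × 0.08 = 4.64
Sum = 60.65625
60.65625 < 61 → F

F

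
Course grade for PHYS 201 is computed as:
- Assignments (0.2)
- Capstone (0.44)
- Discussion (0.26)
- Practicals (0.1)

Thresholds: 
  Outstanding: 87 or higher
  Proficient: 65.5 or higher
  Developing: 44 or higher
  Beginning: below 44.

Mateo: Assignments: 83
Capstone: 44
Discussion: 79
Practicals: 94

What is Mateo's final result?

Proficient

Weighted total:
  Assignments 83 × 0.2 = 16.6
  Capstone 44 × 0.44 = 19.36
  Discussion 79 × 0.26 = 20.54
  Practicals 94 × 0.1 = 9.4
Sum = 65.9
65.9 is ≥ 65.5 and < 87 → Proficient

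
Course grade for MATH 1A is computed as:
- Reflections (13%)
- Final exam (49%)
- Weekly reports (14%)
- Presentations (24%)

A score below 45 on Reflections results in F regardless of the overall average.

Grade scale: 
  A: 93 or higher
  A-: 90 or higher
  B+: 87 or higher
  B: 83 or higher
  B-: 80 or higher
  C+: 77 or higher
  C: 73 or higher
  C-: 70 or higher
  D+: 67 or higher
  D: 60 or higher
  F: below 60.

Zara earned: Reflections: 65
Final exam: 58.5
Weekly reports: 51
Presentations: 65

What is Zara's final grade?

Reflections score 65 ≥ 45: minimum met.
Weighted total:
  Reflections 65 × 0.13 = 8.45
  Final exam 58.5 × 0.49 = 28.665
  Weekly reports 51 × 0.14 = 7.14
  Presentations 65 × 0.24 = 15.6
Sum = 59.855
59.855 < 60 → F

F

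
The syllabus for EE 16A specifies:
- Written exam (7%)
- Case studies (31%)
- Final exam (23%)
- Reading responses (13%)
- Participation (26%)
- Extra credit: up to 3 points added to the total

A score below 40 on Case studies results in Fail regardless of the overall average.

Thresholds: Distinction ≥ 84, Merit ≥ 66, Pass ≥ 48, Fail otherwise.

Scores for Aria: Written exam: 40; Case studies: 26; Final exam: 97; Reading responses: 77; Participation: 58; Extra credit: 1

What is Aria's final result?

Fail

Case studies score 26 < 40: minimum not met.
Weighted total:
  Written exam 40 × 0.07 = 2.8
  Case studies 26 × 0.31 = 8.06
  Final exam 97 × 0.23 = 22.31
  Reading responses 77 × 0.13 = 10.01
  Participation 58 × 0.26 = 15.08
Sum = 58.26
Extra credit: 58.26 + 1 = 59.26
Because the Case studies minimum was not met, the result is Fail.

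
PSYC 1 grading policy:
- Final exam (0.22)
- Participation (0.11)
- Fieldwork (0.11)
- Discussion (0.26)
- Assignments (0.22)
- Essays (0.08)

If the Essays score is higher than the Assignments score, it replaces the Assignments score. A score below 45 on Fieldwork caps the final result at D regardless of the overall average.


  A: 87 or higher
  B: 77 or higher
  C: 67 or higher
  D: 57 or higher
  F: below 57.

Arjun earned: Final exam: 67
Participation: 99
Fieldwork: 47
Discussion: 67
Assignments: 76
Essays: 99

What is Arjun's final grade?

Essays (99) > Assignments (76), so Assignments counts as 99.
Fieldwork score 47 ≥ 45: minimum met.
Weighted total:
  Final exam 67 × 0.22 = 14.74
  Participation 99 × 0.11 = 10.89
  Fieldwork 47 × 0.11 = 5.17
  Discussion 67 × 0.26 = 17.42
  Assignments 99 × 0.22 = 21.78
  Essays 99 × 0.08 = 7.92
Sum = 77.92
77.92 is ≥ 77 and < 87 → B

B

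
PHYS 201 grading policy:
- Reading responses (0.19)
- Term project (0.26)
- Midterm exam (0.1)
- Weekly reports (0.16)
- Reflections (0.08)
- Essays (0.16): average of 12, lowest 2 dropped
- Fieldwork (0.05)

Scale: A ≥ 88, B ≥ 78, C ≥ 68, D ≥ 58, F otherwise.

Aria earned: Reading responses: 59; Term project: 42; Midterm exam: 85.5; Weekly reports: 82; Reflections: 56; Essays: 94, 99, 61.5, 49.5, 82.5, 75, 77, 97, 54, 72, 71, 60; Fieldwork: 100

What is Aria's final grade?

D

Essays: drop 49.5, 54 → average of remaining 10 = 789/10 = 78.9
Weighted total:
  Reading responses 59 × 0.19 = 11.21
  Term project 42 × 0.26 = 10.92
  Midterm exam 85.5 × 0.1 = 8.55
  Weekly reports 82 × 0.16 = 13.12
  Reflections 56 × 0.08 = 4.48
  Essays 78.9 × 0.16 = 12.624
  Fieldwork 100 × 0.05 = 5
Sum = 65.904
65.904 is ≥ 58 and < 68 → D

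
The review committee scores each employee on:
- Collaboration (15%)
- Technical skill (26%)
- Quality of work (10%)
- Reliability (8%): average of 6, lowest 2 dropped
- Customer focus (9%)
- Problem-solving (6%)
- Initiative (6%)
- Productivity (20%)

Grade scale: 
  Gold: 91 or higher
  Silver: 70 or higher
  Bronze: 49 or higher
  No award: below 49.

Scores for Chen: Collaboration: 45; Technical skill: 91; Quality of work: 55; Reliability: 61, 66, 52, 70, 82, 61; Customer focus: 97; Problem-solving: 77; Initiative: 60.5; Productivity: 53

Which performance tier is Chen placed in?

Reliability: drop 52, 61 → average of remaining 4 = 279/4 = 69.75
Weighted total:
  Collaboration 45 × 0.15 = 6.75
  Technical skill 91 × 0.26 = 23.66
  Quality of work 55 × 0.1 = 5.5
  Reliability 69.75 × 0.08 = 5.58
  Customer focus 97 × 0.09 = 8.73
  Problem-solving 77 × 0.06 = 4.62
  Initiative 60.5 × 0.06 = 3.63
  Productivity 53 × 0.2 = 10.6
Sum = 69.07
69.07 is ≥ 49 and < 70 → Bronze

Bronze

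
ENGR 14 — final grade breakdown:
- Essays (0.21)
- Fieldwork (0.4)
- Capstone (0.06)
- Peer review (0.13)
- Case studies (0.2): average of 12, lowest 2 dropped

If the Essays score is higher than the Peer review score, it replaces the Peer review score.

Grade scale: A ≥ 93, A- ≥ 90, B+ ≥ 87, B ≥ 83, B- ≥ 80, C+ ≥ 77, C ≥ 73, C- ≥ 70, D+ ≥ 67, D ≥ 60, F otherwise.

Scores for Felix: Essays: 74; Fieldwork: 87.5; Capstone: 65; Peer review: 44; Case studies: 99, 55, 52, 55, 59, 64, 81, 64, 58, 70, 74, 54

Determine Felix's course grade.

C+

Case studies: drop 52, 54 → average of remaining 10 = 679/10 = 67.9
Essays (74) > Peer review (44), so Peer review counts as 74.
Weighted total:
  Essays 74 × 0.21 = 15.54
  Fieldwork 87.5 × 0.4 = 35
  Capstone 65 × 0.06 = 3.9
  Peer review 74 × 0.13 = 9.62
  Case studies 67.9 × 0.2 = 13.58
Sum = 77.64
77.64 is ≥ 77 and < 80 → C+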